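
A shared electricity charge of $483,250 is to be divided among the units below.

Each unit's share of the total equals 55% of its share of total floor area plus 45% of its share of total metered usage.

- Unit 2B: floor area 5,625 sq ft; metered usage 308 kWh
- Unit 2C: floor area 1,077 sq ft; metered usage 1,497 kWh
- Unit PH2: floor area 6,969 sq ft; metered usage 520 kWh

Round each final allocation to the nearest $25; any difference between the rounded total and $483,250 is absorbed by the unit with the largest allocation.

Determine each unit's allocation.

Totals — floor area 13,671, metered usage 2,325.
Blended shares (55% floor area + 45% metered usage): Unit 2B 0.2859; Unit 2C 0.3331; Unit PH2 0.3810.
Raw shares: Unit 2B 138,167.51; Unit 2C 160,956.50; Unit PH2 184,125.99.
Rounded to nearest $25: Unit 2B $138,175; Unit 2C $160,950; Unit PH2 $184,125. Sum = $483,250.
No rounding difference to absorb.

Unit 2B: $138,175 | Unit 2C: $160,950 | Unit PH2: $184,125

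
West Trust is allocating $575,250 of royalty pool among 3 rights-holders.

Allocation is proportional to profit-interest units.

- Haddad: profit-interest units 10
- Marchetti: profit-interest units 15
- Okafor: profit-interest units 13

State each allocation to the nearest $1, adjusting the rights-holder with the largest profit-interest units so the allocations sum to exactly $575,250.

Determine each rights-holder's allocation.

Profit-interest units total: 10 + 15 + 13 = 38.
Unrounded shares: Haddad 151,381.58; Marchetti 227,072.37; Okafor 196,796.05.
Rounded to nearest $1: Haddad $151,382; Marchetti $227,072; Okafor $196,796. Sum = $575,250.
Rounded total matches; no reconciliation needed.

Haddad: $151,382 | Marchetti: $227,072 | Okafor: $196,796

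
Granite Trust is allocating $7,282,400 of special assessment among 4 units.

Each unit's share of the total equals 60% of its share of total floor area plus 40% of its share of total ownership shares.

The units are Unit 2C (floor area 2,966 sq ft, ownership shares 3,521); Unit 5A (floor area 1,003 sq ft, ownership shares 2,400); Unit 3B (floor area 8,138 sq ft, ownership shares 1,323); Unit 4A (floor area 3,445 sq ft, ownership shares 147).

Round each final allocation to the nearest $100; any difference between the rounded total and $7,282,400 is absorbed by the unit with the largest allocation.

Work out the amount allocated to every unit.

Totals — floor area 15,552, ownership shares 7,391.
Blended shares (60% floor area + 40% ownership shares): Unit 2C 0.3050; Unit 5A 0.1686; Unit 3B 0.3856; Unit 4A 0.1409.
Unrounded shares: Unit 2C 2,221,023.45; Unit 5A 1,227,693.86; Unit 3B 2,807,850.53; Unit 4A 1,025,832.16.
At nearest $100: Unit 2C $2,221,000; Unit 5A $1,227,700; Unit 3B $2,807,900; Unit 4A $1,025,800. Sum = $7,282,400.
Rounded total matches; no reconciliation needed.

Unit 2C: $2,221,000; Unit 5A: $1,227,700; Unit 3B: $2,807,900; Unit 4A: $1,025,800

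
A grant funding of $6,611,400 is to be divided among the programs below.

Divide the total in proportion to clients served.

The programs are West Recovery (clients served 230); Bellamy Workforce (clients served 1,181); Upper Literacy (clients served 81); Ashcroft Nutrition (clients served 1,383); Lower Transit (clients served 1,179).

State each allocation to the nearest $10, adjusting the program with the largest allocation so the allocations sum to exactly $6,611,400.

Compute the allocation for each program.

Total clients served = 4,054.
Raw shares: West Recovery 230/4,054 × $6,611,400 = 375,091.76; Bellamy Workforce 1,181/4,054 × $6,611,400 = 1,926,014.65; Upper Literacy 81/4,054 × $6,611,400 = 132,097.53; Ashcroft Nutrition 1,383/4,054 × $6,611,400 = 2,255,443.07; Lower Transit 1,179/4,054 × $6,611,400 = 1,922,752.98.
Rounded to nearest $10: West Recovery $375,090; Bellamy Workforce $1,926,010; Upper Literacy $132,100; Ashcroft Nutrition $2,255,440; Lower Transit $1,922,750. Sum = $6,611,390.
Difference $6,611,400 − $6,611,390 = +$10 applied to largest allocation (Ashcroft Nutrition): Ashcroft Nutrition becomes $2,255,450.

West Recovery: $375,090; Bellamy Workforce: $1,926,010; Upper Literacy: $132,100; Ashcroft Nutrition: $2,255,450; Lower Transit: $1,922,750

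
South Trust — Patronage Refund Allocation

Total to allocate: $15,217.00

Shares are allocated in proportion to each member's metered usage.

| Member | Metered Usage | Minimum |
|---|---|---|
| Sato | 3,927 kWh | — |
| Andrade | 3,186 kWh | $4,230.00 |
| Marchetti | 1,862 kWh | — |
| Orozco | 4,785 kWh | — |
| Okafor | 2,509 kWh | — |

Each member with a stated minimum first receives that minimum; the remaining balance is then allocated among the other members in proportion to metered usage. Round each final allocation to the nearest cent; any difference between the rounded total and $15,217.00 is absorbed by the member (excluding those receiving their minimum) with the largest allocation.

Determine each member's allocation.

Sato: $3,297.86 | Andrade: $4,230.00 | Marchetti: $1,563.69 | Orozco: $4,018.41 | Okafor: $2,107.04

Guaranteed amounts: Andrade $4,230.00. Balance $10,987.00.
Balance split over remaining metered usage 13,083: Sato 3,297.8636 → $3,297.86; Marchetti 1,563.6929 → $1,563.69; Orozco 4,018.4052 → $4,018.41; Okafor 2,107.0384 → $2,107.04.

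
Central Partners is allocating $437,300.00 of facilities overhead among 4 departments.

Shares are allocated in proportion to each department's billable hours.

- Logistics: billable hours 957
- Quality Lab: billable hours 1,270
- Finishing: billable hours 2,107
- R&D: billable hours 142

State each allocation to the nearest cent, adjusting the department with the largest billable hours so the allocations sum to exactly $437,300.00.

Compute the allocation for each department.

Billable hours total: 957 + 1,270 + 2,107 + 142 = 4,476.
Unrounded shares: Logistics 93,497.7882; Quality Lab 124,077.5246; Finishing 205,851.4522; R&D 13,873.23503.
At nearest cent: Logistics $93,497.79; Quality Lab $124,077.52; Finishing $205,851.45; R&D $13,873.24. Sum = $437,300.00.
Sum already equals the total — no adjustment.

Logistics: $93,497.79 | Quality Lab: $124,077.52 | Finishing: $205,851.45 | R&D: $13,873.24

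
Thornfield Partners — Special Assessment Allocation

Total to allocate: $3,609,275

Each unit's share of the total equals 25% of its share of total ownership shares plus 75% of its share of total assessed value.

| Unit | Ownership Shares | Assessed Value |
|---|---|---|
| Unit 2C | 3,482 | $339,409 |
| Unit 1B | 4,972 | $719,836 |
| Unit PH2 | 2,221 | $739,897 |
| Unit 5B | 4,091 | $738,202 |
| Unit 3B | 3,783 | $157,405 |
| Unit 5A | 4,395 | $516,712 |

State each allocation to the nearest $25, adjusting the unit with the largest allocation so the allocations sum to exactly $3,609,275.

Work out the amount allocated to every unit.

Unit 2C: $423,025; Unit 1B: $802,300; Unit PH2: $711,000; Unit 5B: $783,125; Unit 3B: $281,450; Unit 5A: $608,375

Totals — ownership shares 22,944, assessed value 3,211,461.
Blended shares (25% ownership shares + 75% assessed value): Unit 2C 0.1172; Unit 1B 0.2223; Unit PH2 0.1970; Unit 5B 0.2170; Unit 3B 0.0780; Unit 5A 0.1686.
Proportional shares: Unit 2C 423,026.14; Unit 1B 802,287.16; Unit PH2 711,008.09; Unit 5B 783,120.86; Unit 3B 281,451.50; Unit 5A 608,381.26.
Rounded to nearest $25: Unit 2C $423,025; Unit 1B $802,275; Unit PH2 $711,000; Unit 5B $783,125; Unit 3B $281,450; Unit 5A $608,375. Sum = $3,609,250.
Difference $3,609,275 − $3,609,250 = +$25 applied to largest allocation (Unit 1B): Unit 1B becomes $802,300.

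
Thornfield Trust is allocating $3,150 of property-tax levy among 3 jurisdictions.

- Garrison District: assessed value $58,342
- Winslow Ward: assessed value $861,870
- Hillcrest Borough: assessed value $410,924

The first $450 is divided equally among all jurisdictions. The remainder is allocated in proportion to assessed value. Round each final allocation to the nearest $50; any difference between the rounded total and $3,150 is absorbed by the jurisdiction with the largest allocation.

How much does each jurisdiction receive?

$450 shared equally gives $150 per jurisdiction.
Remainder $2,700 by assessed value (total 1,331,136): Garrison District 118.34 → $100; Winslow Ward 1,748.17 → $1,750; Hillcrest Borough 833.49 → $850.
Totals: Garrison District $150 + $100 = $250; Winslow Ward $150 + $1,750 = $1,900; Hillcrest Borough $150 + $850 = $1,000.

Garrison District: $250; Winslow Ward: $1,900; Hillcrest Borough: $1,000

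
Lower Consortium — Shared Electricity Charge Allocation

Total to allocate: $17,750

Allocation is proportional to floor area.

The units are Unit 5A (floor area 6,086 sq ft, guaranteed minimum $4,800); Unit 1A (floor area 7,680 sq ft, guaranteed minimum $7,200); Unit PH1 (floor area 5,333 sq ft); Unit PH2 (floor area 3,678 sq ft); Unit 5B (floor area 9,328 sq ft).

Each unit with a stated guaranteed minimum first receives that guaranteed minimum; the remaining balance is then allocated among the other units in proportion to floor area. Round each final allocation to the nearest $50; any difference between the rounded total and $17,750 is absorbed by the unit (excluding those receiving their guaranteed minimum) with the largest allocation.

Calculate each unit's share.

Unit 5A: $4,800 | Unit 1A: $7,200 | Unit PH1: $1,650 | Unit PH2: $1,150 | Unit 5B: $2,950

Fund the minimums — Unit 5A $4,800; Unit 1A $7,200. Balance $5,750.
Balance split over remaining floor area 18,339: Unit PH1 1,672.11 → $1,650; Unit PH2 1,153.20 → $1,150; Unit 5B 2,924.70 → $2,900.
Rounding difference +$50 applied to Unit 5B → $2,950.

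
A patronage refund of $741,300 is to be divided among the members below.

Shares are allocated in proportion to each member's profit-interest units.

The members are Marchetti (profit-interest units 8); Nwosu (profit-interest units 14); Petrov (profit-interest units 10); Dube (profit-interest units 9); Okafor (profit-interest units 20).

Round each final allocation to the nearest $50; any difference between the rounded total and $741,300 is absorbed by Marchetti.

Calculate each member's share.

Total profit-interest units = 61.
Pro-rata amounts: Marchetti 8/61 × $741,300 = 97,219.67; Nwosu 14/61 × $741,300 = 170,134.43; Petrov 10/61 × $741,300 = 121,524.59; Dube 9/61 × $741,300 = 109,372.13; Okafor 20/61 × $741,300 = 243,049.18.
Rounded to nearest $50: Marchetti $97,200; Nwosu $170,150; Petrov $121,500; Dube $109,350; Okafor $243,050. Sum = $741,250.
Difference $741,300 − $741,250 = +$50 applied to Marchetti: Marchetti becomes $97,250.

Marchetti: $97,250 | Nwosu: $170,150 | Petrov: $121,500 | Dube: $109,350 | Okafor: $243,050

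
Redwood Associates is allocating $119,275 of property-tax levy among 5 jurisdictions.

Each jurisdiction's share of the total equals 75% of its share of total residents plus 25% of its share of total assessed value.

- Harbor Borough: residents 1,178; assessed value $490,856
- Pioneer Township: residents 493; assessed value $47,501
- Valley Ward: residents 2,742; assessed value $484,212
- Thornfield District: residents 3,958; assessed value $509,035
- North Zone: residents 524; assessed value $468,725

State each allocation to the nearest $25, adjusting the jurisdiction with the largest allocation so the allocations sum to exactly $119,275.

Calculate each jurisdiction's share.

Harbor Borough: $19,175; Pioneer Township: $5,675; Valley Ward: $34,800; Thornfield District: $47,375; North Zone: $12,250

Residents total 8,895; assessed value total 2,000,329.
Blended shares (75% residents + 25% assessed value): Harbor Borough 0.1607; Pioneer Township 0.0475; Valley Ward 0.2917; Thornfield District 0.3973; North Zone 0.1028.
Proportional shares: Harbor Borough 19,164.20; Pioneer Township 5,666.15; Valley Ward 34,794.17; Thornfield District 47,393.41; North Zone 12,257.07.
At nearest $25: Harbor Borough $19,175; Pioneer Township $5,675; Valley Ward $34,800; Thornfield District $47,400; North Zone $12,250. Sum = $119,300.
Difference $119,275 − $119,300 = −$25 applied to largest allocation (Thornfield District): Thornfield District becomes $47,375.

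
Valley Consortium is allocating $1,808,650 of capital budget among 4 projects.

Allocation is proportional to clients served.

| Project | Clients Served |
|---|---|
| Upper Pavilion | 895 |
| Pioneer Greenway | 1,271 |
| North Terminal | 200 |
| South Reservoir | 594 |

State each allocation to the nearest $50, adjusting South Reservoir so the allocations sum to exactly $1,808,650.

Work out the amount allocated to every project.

Upper Pavilion: $546,850 · Pioneer Greenway: $776,600 · North Terminal: $122,200 · South Reservoir: $363,000

Sum of clients served: 2,960.
Unrounded shares: Upper Pavilion 895/2,960 × $1,808,650 = 546,872.21; Pioneer Greenway 1,271/2,960 × $1,808,650 = 776,619.65; North Terminal 200/2,960 × $1,808,650 = 122,206.08; South Reservoir 594/2,960 × $1,808,650 = 362,952.06.
After rounding ($50): Upper Pavilion $546,850; Pioneer Greenway $776,600; North Terminal $122,200; South Reservoir $362,950. Sum = $1,808,600.
Difference $1,808,650 − $1,808,600 = +$50 applied to South Reservoir: South Reservoir becomes $363,000.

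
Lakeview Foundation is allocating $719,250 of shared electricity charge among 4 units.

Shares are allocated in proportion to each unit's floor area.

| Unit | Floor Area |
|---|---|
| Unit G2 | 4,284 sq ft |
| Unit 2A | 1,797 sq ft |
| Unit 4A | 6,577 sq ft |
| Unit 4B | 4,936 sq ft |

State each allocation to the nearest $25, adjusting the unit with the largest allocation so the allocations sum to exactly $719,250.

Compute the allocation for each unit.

Unit G2: $175,125 · Unit 2A: $73,450 · Unit 4A: $268,900 · Unit 4B: $201,775

Combined floor area = 17,594.
Proportional shares: Unit G2 4,284/17,594 × $719,250 = 175,131.69; Unit 2A 1,797/17,594 × $719,250 = 73,462.10; Unit 4A 6,577/17,594 × $719,250 = 268,870.48; Unit 4B 4,936/17,594 × $719,250 = 201,785.72.
Rounded to nearest $25: Unit G2 $175,125; Unit 2A $73,450; Unit 4A $268,875; Unit 4B $201,775. Sum = $719,225.
Difference $719,250 − $719,225 = +$25 applied to largest allocation (Unit 4A): Unit 4A becomes $268,900.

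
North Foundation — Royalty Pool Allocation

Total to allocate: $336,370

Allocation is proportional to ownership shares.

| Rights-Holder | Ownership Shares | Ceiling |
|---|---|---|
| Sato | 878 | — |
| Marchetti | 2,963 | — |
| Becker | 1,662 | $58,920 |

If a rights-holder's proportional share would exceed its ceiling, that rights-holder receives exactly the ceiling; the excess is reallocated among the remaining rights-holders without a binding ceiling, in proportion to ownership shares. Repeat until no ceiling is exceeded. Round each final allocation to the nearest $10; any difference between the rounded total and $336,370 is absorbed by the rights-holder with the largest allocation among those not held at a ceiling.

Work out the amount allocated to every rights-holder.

Sato: $63,420 · Marchetti: $214,030 · Becker: $58,920

Combined ownership shares = 5,503.
Proportional shares (ignoring caps): Sato 53,667.61; Marchetti 181,112.90; Becker 101,589.49.
Cap binds for Becker ($58,920); balance $277,450 reallocated over remaining ownership shares 3,841.
Remaining shares: Sato 63,421.27 → $63,420; Marchetti 214,028.73 → $214,030.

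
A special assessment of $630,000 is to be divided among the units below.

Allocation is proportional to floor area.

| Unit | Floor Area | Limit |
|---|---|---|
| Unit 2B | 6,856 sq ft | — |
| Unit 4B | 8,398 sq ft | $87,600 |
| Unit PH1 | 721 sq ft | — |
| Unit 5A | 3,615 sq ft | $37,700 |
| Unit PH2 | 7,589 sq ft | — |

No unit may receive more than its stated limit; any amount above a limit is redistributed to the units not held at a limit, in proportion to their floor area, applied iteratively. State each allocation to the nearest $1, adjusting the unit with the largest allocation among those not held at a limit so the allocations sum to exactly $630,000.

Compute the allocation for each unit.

Combined floor area = 27,179.
Pro-rata shares before constraints: Unit 2B 158,919.75; Unit 4B 194,662.79; Unit PH1 16,712.54; Unit 5A 83,794.47; Unit PH2 175,910.45.
Held at cap: Unit 4B ($87,600), Unit 5A ($37,700); residual $504,700 reallocated over remaining floor area 15,166.
Redistributed shares: Unit 2B 228,156.61 → $228,157; Unit PH1 23,993.72 → $23,994; Unit PH2 252,549.67 → $252,550.
Rounding difference −$1 applied to Unit PH2 → $252,549.

Unit 2B: $228,157 | Unit 4B: $87,600 | Unit PH1: $23,994 | Unit 5A: $37,700 | Unit PH2: $252,549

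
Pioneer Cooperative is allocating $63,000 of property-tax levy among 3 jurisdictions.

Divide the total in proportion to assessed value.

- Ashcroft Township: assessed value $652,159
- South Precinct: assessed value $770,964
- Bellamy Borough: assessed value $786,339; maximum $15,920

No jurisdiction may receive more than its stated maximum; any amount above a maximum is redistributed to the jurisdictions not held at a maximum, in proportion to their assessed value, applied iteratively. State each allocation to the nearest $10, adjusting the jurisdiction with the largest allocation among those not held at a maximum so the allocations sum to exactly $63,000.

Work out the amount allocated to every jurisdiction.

Ashcroft Township: $21,570 · South Precinct: $25,510 · Bellamy Borough: $15,920

Total assessed value = 2,209,462.
Unconstrained shares: Ashcroft Township 18,595.48; South Precinct 21,983.06; Bellamy Borough 22,421.46.
Held at cap: Bellamy Borough ($15,920); remaining pool $47,080 reallocated over remaining assessed value 1,423,123.
Redistributed shares: Ashcroft Township 21,574.84 → $21,570; South Precinct 25,505.16 → $25,510.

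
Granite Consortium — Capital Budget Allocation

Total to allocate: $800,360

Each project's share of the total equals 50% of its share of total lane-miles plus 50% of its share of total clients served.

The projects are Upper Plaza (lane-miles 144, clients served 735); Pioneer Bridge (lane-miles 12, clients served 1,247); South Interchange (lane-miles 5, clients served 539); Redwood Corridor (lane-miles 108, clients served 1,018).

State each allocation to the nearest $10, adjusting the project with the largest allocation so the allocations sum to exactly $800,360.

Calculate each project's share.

Lane-miles total 269; clients served total 3,539.
Blended shares (50% lane-miles + 50% clients served): Upper Plaza 0.3715; Pioneer Bridge 0.1985; South Interchange 0.0854; Redwood Corridor 0.3446.
Raw shares: Upper Plaza 297,334.45; Pioneer Bridge 158,859.09; South Interchange 68,386.87; Redwood Corridor 275,779.59.
Rounded to nearest $10: Upper Plaza $297,330; Pioneer Bridge $158,860; South Interchange $68,390; Redwood Corridor $275,780. Sum = $800,360.
Rounded total matches; no reconciliation needed.

Upper Plaza: $297,330 · Pioneer Bridge: $158,860 · South Interchange: $68,390 · Redwood Corridor: $275,780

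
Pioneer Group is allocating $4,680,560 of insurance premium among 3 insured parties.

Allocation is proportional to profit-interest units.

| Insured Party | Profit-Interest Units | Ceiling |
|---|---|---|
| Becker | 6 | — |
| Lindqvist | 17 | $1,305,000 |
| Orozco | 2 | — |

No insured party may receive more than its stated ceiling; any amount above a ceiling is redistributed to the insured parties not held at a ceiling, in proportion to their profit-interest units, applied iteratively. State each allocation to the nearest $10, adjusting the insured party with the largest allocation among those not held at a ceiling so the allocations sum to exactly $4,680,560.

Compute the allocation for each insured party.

Combined profit-interest units = 25.
Proportional shares (ignoring caps): Becker 1,123,334.40; Lindqvist 3,182,780.80; Orozco 374,444.80.
Capped: Lindqvist ($1,305,000); remaining pool $3,375,560 reallocated over remaining profit-interest units 8.
Redistributed shares: Becker 2,531,670.00 → $2,531,670; Orozco 843,890.00 → $843,890.

Becker: $2,531,670 · Lindqvist: $1,305,000 · Orozco: $843,890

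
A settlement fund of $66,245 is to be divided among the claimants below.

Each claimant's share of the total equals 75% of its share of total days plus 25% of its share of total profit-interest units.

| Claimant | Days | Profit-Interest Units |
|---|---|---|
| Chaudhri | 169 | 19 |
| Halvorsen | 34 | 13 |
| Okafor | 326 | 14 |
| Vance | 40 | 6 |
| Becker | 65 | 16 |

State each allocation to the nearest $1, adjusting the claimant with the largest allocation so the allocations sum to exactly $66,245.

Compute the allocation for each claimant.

Totals — days 634, profit-interest units 68.
Blended shares (75% days + 25% profit-interest units): Chaudhri 0.2698; Halvorsen 0.0880; Okafor 0.4371; Vance 0.0694; Becker 0.1357.
Pro-rata amounts: Chaudhri 17,871.18; Halvorsen 5,830.55; Okafor 28,956.83; Vance 4,595.91; Becker 8,990.52.
After rounding ($1): Chaudhri $17,871; Halvorsen $5,831; Okafor $28,957; Vance $4,596; Becker $8,991. Sum = $66,246.
Difference $66,245 − $66,246 = −$1 applied to largest allocation (Okafor): Okafor becomes $28,956.

Chaudhri: $17,871; Halvorsen: $5,831; Okafor: $28,956; Vance: $4,596; Becker: $8,991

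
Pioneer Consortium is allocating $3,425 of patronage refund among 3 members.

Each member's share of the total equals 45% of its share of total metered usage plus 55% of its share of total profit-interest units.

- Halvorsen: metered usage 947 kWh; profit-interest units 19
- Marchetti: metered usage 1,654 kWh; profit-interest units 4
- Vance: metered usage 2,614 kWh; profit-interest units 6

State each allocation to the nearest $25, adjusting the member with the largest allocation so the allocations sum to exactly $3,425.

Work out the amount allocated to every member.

Metered usage total 5,215; profit-interest units total 29.
Blended shares (45% metered usage + 55% profit-interest units): Halvorsen 0.4421; Marchetti 0.2186; Vance 0.3394.
Raw shares: Halvorsen 1,514.06; Marchetti 748.65; Vance 1,162.29.
After rounding ($25): Halvorsen $1,525; Marchetti $750; Vance $1,150. Sum = $3,425.
No rounding difference to absorb.

Halvorsen: $1,525 · Marchetti: $750 · Vance: $1,150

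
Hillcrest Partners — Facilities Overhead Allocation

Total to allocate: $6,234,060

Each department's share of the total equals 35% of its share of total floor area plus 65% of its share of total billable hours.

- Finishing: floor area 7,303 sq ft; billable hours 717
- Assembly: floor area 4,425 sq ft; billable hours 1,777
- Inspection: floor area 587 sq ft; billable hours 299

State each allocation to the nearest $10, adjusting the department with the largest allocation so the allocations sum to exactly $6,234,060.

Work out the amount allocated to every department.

Floor area total 12,315; billable hours total 2,793.
Combined weights (35% floor area + 65% billable hours): Finishing 0.3744; Assembly 0.5393; Inspection 0.0863.
Unrounded shares: Finishing 2,334,153.09; Assembly 3,362,109.62; Inspection 537,797.29.
Rounded to nearest $10: Finishing $2,334,150; Assembly $3,362,110; Inspection $537,800. Sum = $6,234,060.
No rounding difference to absorb.

Finishing: $2,334,150 | Assembly: $3,362,110 | Inspection: $537,800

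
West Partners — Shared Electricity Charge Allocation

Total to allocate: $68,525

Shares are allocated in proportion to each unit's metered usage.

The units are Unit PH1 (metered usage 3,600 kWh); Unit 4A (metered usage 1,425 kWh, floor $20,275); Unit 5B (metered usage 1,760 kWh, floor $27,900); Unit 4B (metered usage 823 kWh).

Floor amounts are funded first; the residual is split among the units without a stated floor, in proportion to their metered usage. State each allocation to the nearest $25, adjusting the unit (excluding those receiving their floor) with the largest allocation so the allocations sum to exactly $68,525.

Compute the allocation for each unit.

Unit PH1: $16,575 | Unit 4A: $20,275 | Unit 5B: $27,900 | Unit 4B: $3,775

Guaranteed amounts: Unit 4A $20,275; Unit 5B $27,900. Residual $20,350.
Residual split over remaining metered usage 4,423: Unit PH1 16,563.42 → $16,575; Unit 4B 3,786.58 → $3,775.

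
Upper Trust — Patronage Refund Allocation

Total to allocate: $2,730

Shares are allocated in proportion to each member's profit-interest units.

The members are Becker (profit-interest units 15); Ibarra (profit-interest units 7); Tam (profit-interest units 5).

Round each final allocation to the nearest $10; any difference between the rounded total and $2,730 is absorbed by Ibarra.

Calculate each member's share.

Becker: $1,520; Ibarra: $700; Tam: $510

Combined profit-interest units = 27.
Proportional shares: Becker 15/27 × $2,730 = 1,516.67; Ibarra 7/27 × $2,730 = 707.78; Tam 5/27 × $2,730 = 505.56.
Rounded to nearest $10: Becker $1,520; Ibarra $710; Tam $510. Sum = $2,740.
Difference $2,730 − $2,740 = −$10 applied to Ibarra: Ibarra becomes $700.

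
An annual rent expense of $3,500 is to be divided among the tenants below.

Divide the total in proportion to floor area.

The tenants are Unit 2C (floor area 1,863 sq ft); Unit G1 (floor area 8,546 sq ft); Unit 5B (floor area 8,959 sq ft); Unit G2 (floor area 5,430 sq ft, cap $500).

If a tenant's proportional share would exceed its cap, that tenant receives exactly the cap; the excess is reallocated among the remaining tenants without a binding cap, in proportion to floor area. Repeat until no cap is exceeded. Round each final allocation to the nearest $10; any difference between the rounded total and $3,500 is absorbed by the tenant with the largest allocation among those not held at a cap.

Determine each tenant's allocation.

Unit 2C: $290; Unit G1: $1,320; Unit 5B: $1,390; Unit G2: $500

Total floor area = 24,798.
Proportional shares (ignoring caps): Unit 2C 262.94; Unit G1 1,206.19; Unit 5B 1,264.48; Unit G2 766.39.
Cap binds for Unit G2 ($500); remaining pool $3,000 reallocated over remaining floor area 19,368.
Shares after redistribution: Unit 2C 288.57 → $290; Unit G1 1,323.73 → $1,320; Unit 5B 1,387.70 → $1,390.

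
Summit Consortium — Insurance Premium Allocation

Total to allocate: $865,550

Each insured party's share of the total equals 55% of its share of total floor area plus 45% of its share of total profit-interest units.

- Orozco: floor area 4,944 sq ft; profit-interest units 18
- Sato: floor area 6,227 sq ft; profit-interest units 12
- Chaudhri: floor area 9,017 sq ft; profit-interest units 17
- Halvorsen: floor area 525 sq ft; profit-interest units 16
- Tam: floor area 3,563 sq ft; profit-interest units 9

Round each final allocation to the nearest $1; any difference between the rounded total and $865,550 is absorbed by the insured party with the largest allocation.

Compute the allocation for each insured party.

Totals — floor area 24,276, profit-interest units 72.
Blended shares (55% floor area + 45% profit-interest units): Orozco 0.2245; Sato 0.2161; Chaudhri 0.3105; Halvorsen 0.1119; Tam 0.1370.
Proportional shares: Orozco 194,326.24; Sato 187,027.76; Chaudhri 268,788.11; Halvorsen 96,850.25; Tam 118,557.64.
Rounded to nearest $1: Orozco $194,326; Sato $187,028; Chaudhri $268,788; Halvorsen $96,850; Tam $118,558. Sum = $865,550.
Rounded total matches; no reconciliation needed.

Orozco: $194,326; Sato: $187,028; Chaudhri: $268,788; Halvorsen: $96,850; Tam: $118,558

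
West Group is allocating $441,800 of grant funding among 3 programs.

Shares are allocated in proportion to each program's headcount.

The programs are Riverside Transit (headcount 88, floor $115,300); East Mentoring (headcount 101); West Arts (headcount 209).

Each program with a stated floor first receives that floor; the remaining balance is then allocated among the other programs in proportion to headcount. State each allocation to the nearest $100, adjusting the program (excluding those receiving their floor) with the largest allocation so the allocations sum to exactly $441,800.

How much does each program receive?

Minimums first: Riverside Transit $115,300. Remaining pool $326,500.
Remaining pool split over remaining headcount 310: East Mentoring 106,375.81 → $106,400; West Arts 220,124.19 → $220,100.

Riverside Transit: $115,300; East Mentoring: $106,400; West Arts: $220,100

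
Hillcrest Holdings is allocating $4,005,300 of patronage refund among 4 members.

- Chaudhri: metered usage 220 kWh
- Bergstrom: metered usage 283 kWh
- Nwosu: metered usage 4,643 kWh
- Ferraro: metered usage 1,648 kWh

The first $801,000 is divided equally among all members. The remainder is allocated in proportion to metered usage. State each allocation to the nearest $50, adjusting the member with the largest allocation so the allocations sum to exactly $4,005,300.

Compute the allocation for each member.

Equal tier: $801,000 ÷ 4 = $200,250 apiece.
Remainder $3,204,300 by metered usage (total 6,794): Chaudhri 103,760.08 → $103,750; Bergstrom 133,473.20 → $133,450; Nwosu 2,189,809.38 → $2,189,800; Ferraro 777,257.34 → $777,250.
Rounding difference +$50 on remainder applied to Nwosu.
Totals: Chaudhri $200,250 + $103,750 = $304,000; Bergstrom $200,250 + $133,450 = $333,700; Nwosu $200,250 + $2,189,850 = $2,390,100; Ferraro $200,250 + $777,250 = $977,500.

Chaudhri: $304,000 | Bergstrom: $333,700 | Nwosu: $2,390,100 | Ferraro: $977,500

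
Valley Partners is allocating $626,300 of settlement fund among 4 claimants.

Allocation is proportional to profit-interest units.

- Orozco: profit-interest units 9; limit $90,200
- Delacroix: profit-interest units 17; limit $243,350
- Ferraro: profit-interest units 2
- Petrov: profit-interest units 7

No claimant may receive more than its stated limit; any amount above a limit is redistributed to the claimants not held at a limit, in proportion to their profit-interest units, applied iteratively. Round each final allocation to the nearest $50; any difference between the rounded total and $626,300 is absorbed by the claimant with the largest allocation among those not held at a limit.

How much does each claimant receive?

Orozco: $90,200; Delacroix: $243,350; Ferraro: $65,050; Petrov: $227,700

Sum of profit-interest units: 35.
Proportional shares (ignoring caps): Orozco 161,048.57; Delacroix 304,202.86; Ferraro 35,788.57; Petrov 125,260.00.
Held at cap: Orozco ($90,200), Delacroix ($243,350); residual $292,750 reallocated over remaining profit-interest units 9.
Remaining shares: Ferraro 65,055.56 → $65,050; Petrov 227,694.44 → $227,700.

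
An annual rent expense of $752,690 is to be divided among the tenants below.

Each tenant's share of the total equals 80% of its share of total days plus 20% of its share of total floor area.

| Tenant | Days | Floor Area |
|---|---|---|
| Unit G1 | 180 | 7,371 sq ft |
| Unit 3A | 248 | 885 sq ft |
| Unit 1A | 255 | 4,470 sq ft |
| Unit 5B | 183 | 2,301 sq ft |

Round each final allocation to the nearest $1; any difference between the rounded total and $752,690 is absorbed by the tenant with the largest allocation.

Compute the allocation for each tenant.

Days total 866; floor area total 15,027.
Blended shares (80% days + 20% floor area): Unit G1 0.2644; Unit 3A 0.2409; Unit 1A 0.2951; Unit 5B 0.1997.
Proportional shares: Unit G1 199,000.07; Unit 3A 181,306.54; Unit 1A 222,087.76; Unit 5B 150,295.63.
At nearest $1: Unit G1 $199,000; Unit 3A $181,307; Unit 1A $222,088; Unit 5B $150,296. Sum = $752,691.
Difference $752,690 − $752,691 = −$1 applied to largest allocation (Unit 1A): Unit 1A becomes $222,087.

Unit G1: $199,000; Unit 3A: $181,307; Unit 1A: $222,087; Unit 5B: $150,296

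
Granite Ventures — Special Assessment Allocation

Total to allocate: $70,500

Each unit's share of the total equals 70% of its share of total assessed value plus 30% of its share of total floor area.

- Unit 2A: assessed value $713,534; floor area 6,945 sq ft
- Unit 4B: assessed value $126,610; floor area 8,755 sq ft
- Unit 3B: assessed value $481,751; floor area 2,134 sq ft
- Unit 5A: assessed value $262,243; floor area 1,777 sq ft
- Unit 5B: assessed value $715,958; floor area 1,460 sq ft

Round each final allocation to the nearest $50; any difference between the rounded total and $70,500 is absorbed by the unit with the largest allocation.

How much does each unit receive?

Assessed value total 2,300,096; floor area total 21,071.
Combined weights (70% assessed value + 30% floor area): Unit 2A 0.3160; Unit 4B 0.1632; Unit 3B 0.1770; Unit 5A 0.1051; Unit 5B 0.2387.
Pro-rata amounts: Unit 2A 22,280.36; Unit 4B 11,504.32; Unit 3B 12,478.27; Unit 5A 7,410.25; Unit 5B 16,826.80.
At nearest $50: Unit 2A $22,300; Unit 4B $11,500; Unit 3B $12,500; Unit 5A $7,400; Unit 5B $16,850. Sum = $70,550.
Difference $70,500 − $70,550 = −$50 applied to largest allocation (Unit 2A): Unit 2A becomes $22,250.

Unit 2A: $22,250 · Unit 4B: $11,500 · Unit 3B: $12,500 · Unit 5A: $7,400 · Unit 5B: $16,850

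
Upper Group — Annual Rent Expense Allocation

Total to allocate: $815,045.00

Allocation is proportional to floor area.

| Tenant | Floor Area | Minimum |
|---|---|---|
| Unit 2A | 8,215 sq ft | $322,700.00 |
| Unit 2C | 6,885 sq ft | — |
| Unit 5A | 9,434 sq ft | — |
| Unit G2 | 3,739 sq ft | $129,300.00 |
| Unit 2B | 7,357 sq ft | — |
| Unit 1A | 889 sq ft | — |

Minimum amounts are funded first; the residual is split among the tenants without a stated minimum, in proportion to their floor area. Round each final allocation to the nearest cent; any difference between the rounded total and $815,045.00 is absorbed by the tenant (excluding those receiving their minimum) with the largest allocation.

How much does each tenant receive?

Fund the minimums — Unit 2A $322,700.00; Unit G2 $129,300.00. Residual $363,045.00.
Residual split over remaining floor area 24,565: Unit 2C 101,753.0969 → $101,753.10; Unit 5A 139,424.6501 → $139,424.65; Unit 2B 108,728.7631 → $108,728.76; Unit 1A 13,138.4899 → $13,138.49.

Unit 2A: $322,700.00 | Unit 2C: $101,753.10 | Unit 5A: $139,424.65 | Unit G2: $129,300.00 | Unit 2B: $108,728.76 | Unit 1A: $13,138.49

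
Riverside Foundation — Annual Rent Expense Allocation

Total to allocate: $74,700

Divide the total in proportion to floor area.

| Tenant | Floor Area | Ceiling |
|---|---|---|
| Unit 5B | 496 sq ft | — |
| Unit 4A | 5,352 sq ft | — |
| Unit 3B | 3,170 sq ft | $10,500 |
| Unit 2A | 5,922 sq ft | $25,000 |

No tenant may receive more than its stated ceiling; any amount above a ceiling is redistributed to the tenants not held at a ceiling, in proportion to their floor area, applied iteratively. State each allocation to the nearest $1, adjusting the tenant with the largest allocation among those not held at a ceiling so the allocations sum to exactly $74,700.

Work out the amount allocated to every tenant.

Unit 5B: $3,325 | Unit 4A: $35,875 | Unit 3B: $10,500 | Unit 2A: $25,000

Sum of floor area: 14,940.
Pro-rata shares before constraints: Unit 5B 2,480.00; Unit 4A 26,760.00; Unit 3B 15,850.00; Unit 2A 29,610.00.
Held at cap: Unit 3B ($10,500), Unit 2A ($25,000); balance $39,200 reallocated over remaining floor area 5,848.
Redistributed shares: Unit 5B 3,324.76 → $3,325; Unit 4A 35,875.24 → $35,875.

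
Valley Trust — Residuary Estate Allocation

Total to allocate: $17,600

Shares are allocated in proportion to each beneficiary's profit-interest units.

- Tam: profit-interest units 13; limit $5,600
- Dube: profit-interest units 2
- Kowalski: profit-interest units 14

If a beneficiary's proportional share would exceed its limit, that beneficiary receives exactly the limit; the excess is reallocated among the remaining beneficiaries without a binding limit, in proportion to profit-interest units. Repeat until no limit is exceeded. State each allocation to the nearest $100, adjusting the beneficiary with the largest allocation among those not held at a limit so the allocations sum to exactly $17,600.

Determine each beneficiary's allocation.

Tam: $5,600; Dube: $1,500; Kowalski: $10,500

Profit-interest units total: 29.
Proportional shares (ignoring caps): Tam 7,889.66; Dube 1,213.79; Kowalski 8,496.55.
Cap binds for Tam ($5,600); remaining pool $12,000 reallocated over remaining profit-interest units 16.
Remaining shares: Dube 1,500.00 → $1,500; Kowalski 10,500.00 → $10,500.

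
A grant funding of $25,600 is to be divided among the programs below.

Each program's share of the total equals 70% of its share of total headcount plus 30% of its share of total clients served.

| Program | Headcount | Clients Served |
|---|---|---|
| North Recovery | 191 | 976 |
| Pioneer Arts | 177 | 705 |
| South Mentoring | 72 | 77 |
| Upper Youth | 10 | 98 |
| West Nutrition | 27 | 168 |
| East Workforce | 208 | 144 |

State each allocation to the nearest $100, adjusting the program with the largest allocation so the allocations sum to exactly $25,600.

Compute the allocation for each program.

Totals — headcount 685, clients served 2,168.
Composite weights (70% headcount + 30% clients served): North Recovery 0.3302; Pioneer Arts 0.2784; South Mentoring 0.0842; Upper Youth 0.0238; West Nutrition 0.0508; East Workforce 0.2325.
Unrounded shares: North Recovery 8,454.09; Pioneer Arts 7,127.84; South Mentoring 2,156.33; Upper Youth 608.76; West Nutrition 1,301.46; East Workforce 5,951.51.
Rounded to nearest $100: North Recovery $8,500; Pioneer Arts $7,100; South Mentoring $2,200; Upper Youth $600; West Nutrition $1,300; East Workforce $6,000. Sum = $25,700.
Difference $25,600 − $25,700 = −$100 applied to largest allocation (North Recovery): North Recovery becomes $8,400.

North Recovery: $8,400 | Pioneer Arts: $7,100 | South Mentoring: $2,200 | Upper Youth: $600 | West Nutrition: $1,300 | East Workforce: $6,000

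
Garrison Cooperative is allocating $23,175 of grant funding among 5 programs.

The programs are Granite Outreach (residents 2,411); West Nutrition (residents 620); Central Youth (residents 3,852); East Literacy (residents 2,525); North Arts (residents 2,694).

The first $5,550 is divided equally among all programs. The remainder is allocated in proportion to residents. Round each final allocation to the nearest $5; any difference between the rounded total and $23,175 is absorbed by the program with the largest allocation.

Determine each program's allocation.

Granite Outreach: $4,620 | West Nutrition: $2,015 | Central Youth: $6,720 | East Literacy: $4,785 | North Arts: $5,035

$5,550 shared equally gives $1,110 per program.
Remainder $17,625 by residents (total 12,102): Granite Outreach 3,511.31 → $3,510; West Nutrition 902.95 → $905; Central Youth 5,609.94 → $5,610; East Literacy 3,677.34 → $3,675; North Arts 3,923.46 → $3,925.
Totals: Granite Outreach $1,110 + $3,510 = $4,620; West Nutrition $1,110 + $905 = $2,015; Central Youth $1,110 + $5,610 = $6,720; East Literacy $1,110 + $3,675 = $4,785; North Arts $1,110 + $3,925 = $5,035.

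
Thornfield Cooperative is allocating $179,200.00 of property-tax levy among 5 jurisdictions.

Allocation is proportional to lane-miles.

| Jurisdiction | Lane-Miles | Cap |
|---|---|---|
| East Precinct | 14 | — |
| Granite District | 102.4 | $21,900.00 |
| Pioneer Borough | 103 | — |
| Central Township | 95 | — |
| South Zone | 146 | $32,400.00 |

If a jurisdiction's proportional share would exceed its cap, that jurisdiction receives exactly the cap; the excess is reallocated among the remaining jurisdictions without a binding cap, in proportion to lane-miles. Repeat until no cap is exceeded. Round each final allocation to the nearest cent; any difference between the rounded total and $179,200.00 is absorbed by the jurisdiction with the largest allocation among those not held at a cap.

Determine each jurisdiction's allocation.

East Precinct: $8,248.11; Granite District: $21,900.00; Pioneer Borough: $60,682.55; Central Township: $55,969.34; South Zone: $32,400.00

Combined lane-miles = 460.4.
Unconstrained shares: East Precinct 5,449.1746; Granite District 39,856.8202; Pioneer Borough 40,090.3562; Central Township 36,976.5421; South Zone 56,827.1069.
Capped: Granite District ($21,900.00), South Zone ($32,400.00); remaining pool $124,900.00 reallocated over remaining lane-miles 212.
Redistributed shares: East Precinct 8,248.1132 → $8,248.11; Pioneer Borough 60,682.5472 → $60,682.55; Central Township 55,969.3396 → $55,969.34.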